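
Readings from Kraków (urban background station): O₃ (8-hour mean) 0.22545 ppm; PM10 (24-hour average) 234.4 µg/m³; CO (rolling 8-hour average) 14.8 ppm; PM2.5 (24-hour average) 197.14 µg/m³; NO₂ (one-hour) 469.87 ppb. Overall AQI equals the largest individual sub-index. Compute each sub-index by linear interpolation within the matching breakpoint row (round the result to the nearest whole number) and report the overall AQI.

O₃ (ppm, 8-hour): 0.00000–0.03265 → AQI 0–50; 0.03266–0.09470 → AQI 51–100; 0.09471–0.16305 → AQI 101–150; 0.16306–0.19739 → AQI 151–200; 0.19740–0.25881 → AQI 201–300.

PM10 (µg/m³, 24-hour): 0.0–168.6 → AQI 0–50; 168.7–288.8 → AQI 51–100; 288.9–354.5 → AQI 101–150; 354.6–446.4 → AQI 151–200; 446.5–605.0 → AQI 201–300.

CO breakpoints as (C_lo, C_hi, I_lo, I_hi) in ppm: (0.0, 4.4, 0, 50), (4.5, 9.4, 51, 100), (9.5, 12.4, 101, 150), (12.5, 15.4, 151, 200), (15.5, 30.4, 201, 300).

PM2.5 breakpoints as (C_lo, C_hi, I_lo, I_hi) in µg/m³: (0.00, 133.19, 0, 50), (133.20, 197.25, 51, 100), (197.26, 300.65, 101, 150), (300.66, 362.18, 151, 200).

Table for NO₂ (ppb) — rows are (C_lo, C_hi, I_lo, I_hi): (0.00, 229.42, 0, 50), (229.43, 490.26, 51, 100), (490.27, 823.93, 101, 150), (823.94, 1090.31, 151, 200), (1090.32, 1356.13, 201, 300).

O₃: 0.22545 lies in 0.19740–0.25881, so I_lo=201, I_hi=300, C_lo=0.19740, C_hi=0.25881.
(300−201)/(0.25881−0.19740) × (0.22545−0.19740) + 201 = 99/0.06141 × 0.02805 + 201 ≈ 246.22 → 246.
PM10: 234.4 lies in 168.7–288.8, so I_lo=51, I_hi=100, C_lo=168.7, C_hi=288.8.
(100−51)/(288.8−168.7) × (234.4−168.7) + 51 = 49/120.1 × 65.7 + 51 ≈ 77.81 → 78.
CO 14.8: bracket 12.5–15.4 → index 151–200; slope 49/2.9, offset 2.3.
AQI = 151 + 49/2.9·2.3 ≈ 189.86 ⇒ 190.
PM2.5: 197.14 ∈ [133.20, 197.25] ↔ index [51, 100].
51 + (197.14−133.20)·(100−51)/(197.25−133.20) = 51 + 63.94·49/64.05 ≈ 99.92, so AQI = 100.
NO₂: 469.87 lies in 229.43–490.26, so I_lo=51, I_hi=100, C_lo=229.43, C_hi=490.26.
(100−51)/(490.26−229.43) × (469.87−229.43) + 51 = 49/260.83 × 240.44 + 51 ≈ 96.17 → 96.
Sub-indices: O₃→246, PM10→78, CO→190, PM2.5→100, NO₂→96. Overall AQI = max = 246; dominant pollutant is O₃.
AQI 246: Very Unhealthy.

246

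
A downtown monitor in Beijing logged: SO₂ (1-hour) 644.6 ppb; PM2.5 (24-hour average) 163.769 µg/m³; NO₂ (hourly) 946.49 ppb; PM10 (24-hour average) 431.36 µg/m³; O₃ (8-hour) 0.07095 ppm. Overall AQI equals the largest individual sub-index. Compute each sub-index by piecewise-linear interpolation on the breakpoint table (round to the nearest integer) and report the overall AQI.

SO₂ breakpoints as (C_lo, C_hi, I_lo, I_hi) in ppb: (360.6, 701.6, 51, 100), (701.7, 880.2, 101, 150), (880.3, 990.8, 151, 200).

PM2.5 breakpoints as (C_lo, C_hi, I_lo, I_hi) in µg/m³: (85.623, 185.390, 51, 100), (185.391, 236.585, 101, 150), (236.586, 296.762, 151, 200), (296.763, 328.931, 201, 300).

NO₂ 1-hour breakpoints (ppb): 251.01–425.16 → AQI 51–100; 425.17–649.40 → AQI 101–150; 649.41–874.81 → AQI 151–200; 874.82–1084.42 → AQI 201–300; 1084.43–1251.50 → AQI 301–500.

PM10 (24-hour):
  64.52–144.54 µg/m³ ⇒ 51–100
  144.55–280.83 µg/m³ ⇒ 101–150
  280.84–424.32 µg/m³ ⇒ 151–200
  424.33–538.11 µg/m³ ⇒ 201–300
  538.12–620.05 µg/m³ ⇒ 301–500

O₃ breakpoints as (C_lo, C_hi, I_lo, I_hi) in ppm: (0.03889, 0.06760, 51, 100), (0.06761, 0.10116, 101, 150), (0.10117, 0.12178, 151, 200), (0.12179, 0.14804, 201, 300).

235

SO₂: row 360.6–701.6 (AQI 51–100). (100−51)·(644.6−360.6)/(701.6−360.6) + 51 = 49·284.0/341.0 + 51 ≈ 91.81 → 92.
PM2.5: 163.769 ∈ [85.623, 185.390] ↔ index [51, 100].
51 + (163.769−85.623)·(100−51)/(185.390−85.623) = 51 + 78.146·49/99.767 ≈ 89.38, so AQI = 89.
NO₂: 946.49 lies in 874.82–1084.42, so I_lo=201, I_hi=300, C_lo=874.82, C_hi=1084.42.
(300−201)/(1084.42−874.82) × (946.49−874.82) + 201 = 99/209.60 × 71.67 + 201 ≈ 234.85 → 235.
PM10: row 424.33–538.11 (AQI 201–300). (300−201)·(431.36−424.33)/(538.11−424.33) + 201 = 99·7.03/113.78 + 201 ≈ 207.12 → 207.
O₃ 0.07095: bracket 0.06761–0.10116 → index 101–150; slope 49/0.03355, offset 0.00334.
AQI = 101 + 49/0.03355·0.00334 ≈ 105.88 ⇒ 106.
Sub-indices: SO₂→92, PM2.5→89, NO₂→235, PM10→207, O₃→106. Overall AQI = max = 235; dominant pollutant is NO₂.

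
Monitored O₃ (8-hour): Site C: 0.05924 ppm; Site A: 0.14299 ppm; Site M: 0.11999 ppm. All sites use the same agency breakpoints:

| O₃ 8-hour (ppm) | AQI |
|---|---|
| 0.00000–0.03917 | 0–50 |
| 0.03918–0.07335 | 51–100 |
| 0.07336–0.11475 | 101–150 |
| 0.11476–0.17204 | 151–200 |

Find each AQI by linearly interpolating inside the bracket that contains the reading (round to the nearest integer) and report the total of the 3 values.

Site C: 0.05924 lies in 0.03918–0.07335, so I_lo=51, I_hi=100, C_lo=0.03918, C_hi=0.07335.
(100−51)/(0.07335−0.03918) × (0.05924−0.03918) + 51 = 49/0.03417 × 0.02006 + 51 ≈ 79.77 → 80.
Site A: row 0.11476–0.17204 (AQI 151–200). (200−151)·(0.14299−0.11476)/(0.17204−0.11476) + 151 = 49·0.02823/0.05728 + 151 ≈ 175.15 → 175.
Site M: 0.11999 ∈ [0.11476, 0.17204] ↔ index [151, 200].
151 + (0.11999−0.11476)·(200−151)/(0.17204−0.11476) = 151 + 0.00523·49/0.05728 ≈ 155.47, so AQI = 155.
AQIs: Site C=80, Site A=175, Site M=155. Sum = 80 + 175 + 155 = 410.

410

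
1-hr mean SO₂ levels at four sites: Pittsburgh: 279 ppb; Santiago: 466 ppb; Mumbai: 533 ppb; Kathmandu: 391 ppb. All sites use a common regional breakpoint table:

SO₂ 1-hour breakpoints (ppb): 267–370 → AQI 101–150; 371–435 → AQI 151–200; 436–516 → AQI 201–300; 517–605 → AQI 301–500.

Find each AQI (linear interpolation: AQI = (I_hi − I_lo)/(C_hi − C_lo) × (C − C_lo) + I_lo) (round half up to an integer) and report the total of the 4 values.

Pittsburgh 279: bracket 267–370 → index 101–150; slope 49/103, offset 12.
AQI = 101 + 49/103·12 ≈ 106.71 ⇒ 107.
Santiago: 466 ∈ [436, 516] ↔ index [201, 300].
201 + (466−436)·(300−201)/(516−436) = 201 + 30·99/80 ≈ 238.13, so AQI = 238.
Mumbai: row 517–605 (AQI 301–500). (500−301)·(533−517)/(605−517) + 301 = 199·16/88 + 301 ≈ 337.18 → 337.
Kathmandu: 391 lies in 371–435, so I_lo=151, I_hi=200, C_lo=371, C_hi=435.
(200−151)/(435−371) × (391−371) + 151 = 49/64 × 20 + 151 ≈ 166.31 → 166.
AQIs: Pittsburgh=107, Santiago=238, Mumbai=337, Kathmandu=166. Sum = 107 + 238 + 337 + 166 = 848.

848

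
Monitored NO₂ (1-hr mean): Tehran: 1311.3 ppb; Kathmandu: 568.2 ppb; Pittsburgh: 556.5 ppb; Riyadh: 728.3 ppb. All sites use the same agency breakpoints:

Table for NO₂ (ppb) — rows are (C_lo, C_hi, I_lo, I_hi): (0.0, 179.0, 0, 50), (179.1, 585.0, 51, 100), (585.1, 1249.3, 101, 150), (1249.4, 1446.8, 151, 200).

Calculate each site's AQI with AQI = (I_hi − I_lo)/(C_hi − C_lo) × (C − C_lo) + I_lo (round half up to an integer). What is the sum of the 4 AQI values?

Tehran 1311.3: bracket 1249.4–1446.8 → index 151–200; slope 49/197.4, offset 61.9.
AQI = 151 + 49/197.4·61.9 ≈ 166.37 ⇒ 166.
Kathmandu 568.2: bracket 179.1–585.0 → index 51–100; slope 49/405.9, offset 389.1.
AQI = 51 + 49/405.9·389.1 ≈ 97.97 ⇒ 98.
Pittsburgh: 556.5 lies in 179.1–585.0, so I_lo=51, I_hi=100, C_lo=179.1, C_hi=585.0.
(100−51)/(585.0−179.1) × (556.5−179.1) + 51 = 49/405.9 × 377.4 + 51 ≈ 96.56 → 97.
Riyadh: row 585.1–1249.3 (AQI 101–150). (150−101)·(728.3−585.1)/(1249.3−585.1) + 101 = 49·143.2/664.2 + 101 ≈ 111.56 → 112.
AQIs: Tehran=166, Kathmandu=98, Pittsburgh=97, Riyadh=112. Sum = 166 + 98 + 97 + 112 = 473.

473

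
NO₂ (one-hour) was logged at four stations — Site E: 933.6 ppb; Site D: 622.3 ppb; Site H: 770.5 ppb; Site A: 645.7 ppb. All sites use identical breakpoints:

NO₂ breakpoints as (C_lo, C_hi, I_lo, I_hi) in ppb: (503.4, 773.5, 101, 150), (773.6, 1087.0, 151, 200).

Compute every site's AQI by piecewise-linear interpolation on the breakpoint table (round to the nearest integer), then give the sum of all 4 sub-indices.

Site E: 933.6 ∈ [773.6, 1087.0] ↔ index [151, 200].
151 + (933.6−773.6)·(200−151)/(1087.0−773.6) = 151 + 160.0·49/313.4 ≈ 176.02, so AQI = 176.
Site D: row 503.4–773.5 (AQI 101–150). (150−101)·(622.3−503.4)/(773.5−503.4) + 101 = 49·118.9/270.1 + 101 ≈ 122.57 → 123.
Site H 770.5: bracket 503.4–773.5 → index 101–150; slope 49/270.1, offset 267.1.
AQI = 101 + 49/270.1·267.1 ≈ 149.46 ⇒ 149.
Site A: 645.7 ∈ [503.4, 773.5] ↔ index [101, 150].
101 + (645.7−503.4)·(150−101)/(773.5−503.4) = 101 + 142.3·49/270.1 ≈ 126.82, so AQI = 127.
AQIs: Site E=176, Site D=123, Site H=149, Site A=127. Sum = 176 + 123 + 149 + 127 = 575.

575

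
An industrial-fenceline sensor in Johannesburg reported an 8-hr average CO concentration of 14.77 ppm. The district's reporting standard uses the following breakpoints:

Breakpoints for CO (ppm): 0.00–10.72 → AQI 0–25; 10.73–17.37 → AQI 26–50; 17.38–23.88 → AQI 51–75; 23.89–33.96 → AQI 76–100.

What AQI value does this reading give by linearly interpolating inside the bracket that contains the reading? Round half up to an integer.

CO: 14.77 lies in 10.73–17.37, so I_lo=26, I_hi=50, C_lo=10.73, C_hi=17.37.
(50−26)/(17.37−10.73) × (14.77−10.73) + 26 = 24/6.64 × 4.04 + 26 ≈ 40.60 → 41.

41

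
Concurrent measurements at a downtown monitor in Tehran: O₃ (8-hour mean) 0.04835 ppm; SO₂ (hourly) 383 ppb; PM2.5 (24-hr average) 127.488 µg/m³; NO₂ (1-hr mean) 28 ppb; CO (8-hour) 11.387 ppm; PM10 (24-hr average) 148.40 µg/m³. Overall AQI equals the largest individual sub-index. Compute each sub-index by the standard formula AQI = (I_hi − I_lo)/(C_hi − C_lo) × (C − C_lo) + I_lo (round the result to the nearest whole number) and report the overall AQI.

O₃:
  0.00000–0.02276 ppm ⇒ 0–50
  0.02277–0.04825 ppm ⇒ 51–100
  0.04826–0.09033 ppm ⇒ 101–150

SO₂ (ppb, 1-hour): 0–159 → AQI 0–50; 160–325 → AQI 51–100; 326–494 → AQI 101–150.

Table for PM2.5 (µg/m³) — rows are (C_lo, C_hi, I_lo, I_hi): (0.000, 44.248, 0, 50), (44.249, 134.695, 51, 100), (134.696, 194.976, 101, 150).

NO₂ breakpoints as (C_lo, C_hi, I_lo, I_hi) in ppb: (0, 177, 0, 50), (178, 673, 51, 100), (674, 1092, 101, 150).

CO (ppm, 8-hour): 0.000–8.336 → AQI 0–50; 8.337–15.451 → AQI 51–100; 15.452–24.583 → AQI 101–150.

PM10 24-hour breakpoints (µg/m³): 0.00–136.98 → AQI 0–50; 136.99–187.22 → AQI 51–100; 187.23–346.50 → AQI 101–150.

118

O₃: row 0.04826–0.09033 (AQI 101–150). (150−101)·(0.04835−0.04826)/(0.09033−0.04826) + 101 = 49·0.00009/0.04207 + 101 ≈ 101.10 → 101.
SO₂: 383 lies in 326–494, so I_lo=101, I_hi=150, C_lo=326, C_hi=494.
(150−101)/(494−326) × (383−326) + 101 = 49/168 × 57 + 101 ≈ 117.63 → 118.
PM2.5: 127.488 lies in 44.249–134.695, so I_lo=51, I_hi=100, C_lo=44.249, C_hi=134.695.
(100−51)/(134.695−44.249) × (127.488−44.249) + 51 = 49/90.446 × 83.239 + 51 ≈ 96.10 → 96.
NO₂ 28: bracket 0–177 → index 0–50; slope 50/177, offset 28.
AQI = 0 + 50/177·28 ≈ 7.91 ⇒ 8.
CO: row 8.337–15.451 (AQI 51–100). (100−51)·(11.387−8.337)/(15.451−8.337) + 51 = 49·3.050/7.114 + 51 ≈ 72.01 → 72.
PM10: row 136.99–187.22 (AQI 51–100). (100−51)·(148.40−136.99)/(187.22−136.99) + 51 = 49·11.41/50.23 + 51 ≈ 62.13 → 62.
Sub-indices: O₃→101, SO₂→118, PM2.5→96, NO₂→8, CO→72, PM10→62. Overall AQI = max = 118; dominant pollutant is SO₂.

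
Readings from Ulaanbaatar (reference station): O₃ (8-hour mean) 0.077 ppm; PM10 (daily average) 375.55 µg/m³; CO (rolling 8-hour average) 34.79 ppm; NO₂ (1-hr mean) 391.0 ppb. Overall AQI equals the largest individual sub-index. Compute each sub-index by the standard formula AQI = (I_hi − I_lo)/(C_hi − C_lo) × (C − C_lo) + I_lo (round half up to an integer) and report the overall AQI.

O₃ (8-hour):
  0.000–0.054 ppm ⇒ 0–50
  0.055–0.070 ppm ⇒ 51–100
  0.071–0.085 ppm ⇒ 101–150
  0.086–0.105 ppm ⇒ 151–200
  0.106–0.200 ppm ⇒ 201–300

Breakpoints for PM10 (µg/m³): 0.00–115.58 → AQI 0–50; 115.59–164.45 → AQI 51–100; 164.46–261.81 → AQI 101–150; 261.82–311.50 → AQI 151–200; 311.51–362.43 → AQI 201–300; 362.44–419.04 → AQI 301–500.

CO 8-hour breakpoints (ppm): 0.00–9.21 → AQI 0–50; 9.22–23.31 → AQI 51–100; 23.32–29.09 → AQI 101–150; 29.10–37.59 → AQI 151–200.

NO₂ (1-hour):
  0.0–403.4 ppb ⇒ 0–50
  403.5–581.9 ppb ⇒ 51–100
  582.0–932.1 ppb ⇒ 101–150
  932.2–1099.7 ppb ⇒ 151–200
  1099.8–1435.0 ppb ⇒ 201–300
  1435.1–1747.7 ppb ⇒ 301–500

O₃: 0.077 ∈ [0.071, 0.085] ↔ index [101, 150].
101 + (0.077−0.071)·(150−101)/(0.085−0.071) = 101 + 0.006·49/0.014 ≈ 122.00, so AQI = 122.
PM10: 375.55 ∈ [362.44, 419.04] ↔ index [301, 500].
301 + (375.55−362.44)·(500−301)/(419.04−362.44) = 301 + 13.11·199/56.60 ≈ 347.09, so AQI = 347.
CO 34.79: bracket 29.10–37.59 → index 151–200; slope 49/8.49, offset 5.69.
AQI = 151 + 49/8.49·5.69 ≈ 183.84 ⇒ 184.
NO₂ 391.0: bracket 0.0–403.4 → index 0–50; slope 50/403.4, offset 391.0.
AQI = 0 + 50/403.4·391.0 ≈ 48.46 ⇒ 48.
Sub-indices: O₃→122, PM10→347, CO→184, NO₂→48. Overall AQI = max = 347; dominant pollutant is PM10.
AQI 347: Hazardous.

347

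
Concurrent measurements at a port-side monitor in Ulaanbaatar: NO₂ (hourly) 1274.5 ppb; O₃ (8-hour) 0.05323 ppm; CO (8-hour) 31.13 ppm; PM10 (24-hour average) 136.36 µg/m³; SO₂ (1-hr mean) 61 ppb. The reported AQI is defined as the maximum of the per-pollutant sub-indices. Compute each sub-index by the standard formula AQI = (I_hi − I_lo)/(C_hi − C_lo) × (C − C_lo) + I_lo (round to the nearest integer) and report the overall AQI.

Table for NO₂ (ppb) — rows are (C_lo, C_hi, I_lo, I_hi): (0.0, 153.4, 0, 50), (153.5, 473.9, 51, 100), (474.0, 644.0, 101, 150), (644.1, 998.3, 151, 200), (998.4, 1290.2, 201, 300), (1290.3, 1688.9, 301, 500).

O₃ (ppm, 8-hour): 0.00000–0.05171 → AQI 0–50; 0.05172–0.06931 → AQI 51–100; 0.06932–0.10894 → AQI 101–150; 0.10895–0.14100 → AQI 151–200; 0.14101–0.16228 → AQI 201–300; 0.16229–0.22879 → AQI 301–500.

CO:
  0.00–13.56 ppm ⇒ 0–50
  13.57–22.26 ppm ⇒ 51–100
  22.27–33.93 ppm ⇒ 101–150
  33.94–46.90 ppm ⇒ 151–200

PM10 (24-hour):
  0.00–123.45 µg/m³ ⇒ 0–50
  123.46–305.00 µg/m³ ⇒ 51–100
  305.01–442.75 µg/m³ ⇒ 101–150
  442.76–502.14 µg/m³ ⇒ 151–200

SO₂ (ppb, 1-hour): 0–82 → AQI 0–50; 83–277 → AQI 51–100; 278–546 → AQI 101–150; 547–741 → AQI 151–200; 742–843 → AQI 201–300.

NO₂ 1274.5: bracket 998.4–1290.2 → index 201–300; slope 99/291.8, offset 276.1.
AQI = 201 + 99/291.8·276.1 ≈ 294.67 ⇒ 295.
O₃: 0.05323 lies in 0.05172–0.06931, so I_lo=51, I_hi=100, C_lo=0.05172, C_hi=0.06931.
(100−51)/(0.06931−0.05172) × (0.05323−0.05172) + 51 = 49/0.01759 × 0.00151 + 51 ≈ 55.21 → 55.
CO: 31.13 lies in 22.27–33.93, so I_lo=101, I_hi=150, C_lo=22.27, C_hi=33.93.
(150−101)/(33.93−22.27) × (31.13−22.27) + 101 = 49/11.66 × 8.86 + 101 ≈ 138.23 → 138.
PM10: row 123.46–305.00 (AQI 51–100). (100−51)·(136.36−123.46)/(305.00−123.46) + 51 = 49·12.90/181.54 + 51 ≈ 54.48 → 54.
SO₂: row 0–82 (AQI 0–50). (50−0)·(61−0)/(82−0) + 0 = 50·61/82 + 0 ≈ 37.20 → 37.
Sub-indices: NO₂→295, O₃→55, CO→138, PM10→54, SO₂→37. Overall AQI = max = 295; dominant pollutant is NO₂.

295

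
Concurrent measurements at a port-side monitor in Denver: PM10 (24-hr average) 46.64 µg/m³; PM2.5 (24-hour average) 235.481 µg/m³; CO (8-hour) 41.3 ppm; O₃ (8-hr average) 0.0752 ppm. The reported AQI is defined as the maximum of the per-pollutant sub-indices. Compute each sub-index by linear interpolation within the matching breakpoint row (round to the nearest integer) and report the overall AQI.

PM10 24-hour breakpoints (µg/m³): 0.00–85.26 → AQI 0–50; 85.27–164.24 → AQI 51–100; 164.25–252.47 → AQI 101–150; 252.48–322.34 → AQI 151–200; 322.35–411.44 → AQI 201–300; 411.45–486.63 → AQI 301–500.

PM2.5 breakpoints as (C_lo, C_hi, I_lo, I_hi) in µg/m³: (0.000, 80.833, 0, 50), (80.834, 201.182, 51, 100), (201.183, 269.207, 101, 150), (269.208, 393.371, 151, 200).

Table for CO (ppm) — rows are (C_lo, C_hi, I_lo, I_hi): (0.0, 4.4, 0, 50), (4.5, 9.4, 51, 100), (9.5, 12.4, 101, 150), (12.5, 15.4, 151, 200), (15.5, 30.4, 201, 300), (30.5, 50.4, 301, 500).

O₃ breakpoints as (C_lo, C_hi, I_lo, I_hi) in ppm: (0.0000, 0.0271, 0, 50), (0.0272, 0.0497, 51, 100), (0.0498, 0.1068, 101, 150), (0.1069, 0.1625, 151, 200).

409

PM10: row 0.00–85.26 (AQI 0–50). (50−0)·(46.64−0.00)/(85.26−0.00) + 0 = 50·46.64/85.26 + 0 ≈ 27.35 → 27.
PM2.5: 235.481 lies in 201.183–269.207, so I_lo=101, I_hi=150, C_lo=201.183, C_hi=269.207.
(150−101)/(269.207−201.183) × (235.481−201.183) + 101 = 49/68.024 × 34.298 + 101 ≈ 125.71 → 126.
CO: 41.3 ∈ [30.5, 50.4] ↔ index [301, 500].
301 + (41.3−30.5)·(500−301)/(50.4−30.5) = 301 + 10.8·199/19.9 ≈ 409.00, so AQI = 409.
O₃: 0.0752 ∈ [0.0498, 0.1068] ↔ index [101, 150].
101 + (0.0752−0.0498)·(150−101)/(0.1068−0.0498) = 101 + 0.0254·49/0.0570 ≈ 122.84, so AQI = 123.
Sub-indices: PM10→27, PM2.5→126, CO→409, O₃→123. Overall AQI = max = 409; dominant pollutant is CO.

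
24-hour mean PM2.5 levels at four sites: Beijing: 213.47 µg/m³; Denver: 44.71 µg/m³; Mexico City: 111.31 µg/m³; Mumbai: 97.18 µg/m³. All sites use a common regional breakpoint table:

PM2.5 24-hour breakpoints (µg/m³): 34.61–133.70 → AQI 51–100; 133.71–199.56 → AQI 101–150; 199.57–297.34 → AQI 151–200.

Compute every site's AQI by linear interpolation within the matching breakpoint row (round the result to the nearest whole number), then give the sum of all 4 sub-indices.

Beijing: 213.47 lies in 199.57–297.34, so I_lo=151, I_hi=200, C_lo=199.57, C_hi=297.34.
(200−151)/(297.34−199.57) × (213.47−199.57) + 151 = 49/97.77 × 13.90 + 151 ≈ 157.97 → 158.
Denver: row 34.61–133.70 (AQI 51–100). (100−51)·(44.71−34.61)/(133.70−34.61) + 51 = 49·10.10/99.09 + 51 ≈ 55.99 → 56.
Mexico City: 111.31 lies in 34.61–133.70, so I_lo=51, I_hi=100, C_lo=34.61, C_hi=133.70.
(100−51)/(133.70−34.61) × (111.31−34.61) + 51 = 49/99.09 × 76.70 + 51 ≈ 88.93 → 89.
Mumbai: 97.18 lies in 34.61–133.70, so I_lo=51, I_hi=100, C_lo=34.61, C_hi=133.70.
(100−51)/(133.70−34.61) × (97.18−34.61) + 51 = 49/99.09 × 62.57 + 51 ≈ 81.94 → 82.
AQIs: Beijing=158, Denver=56, Mexico City=89, Mumbai=82. Sum = 158 + 56 + 89 + 82 = 385.

385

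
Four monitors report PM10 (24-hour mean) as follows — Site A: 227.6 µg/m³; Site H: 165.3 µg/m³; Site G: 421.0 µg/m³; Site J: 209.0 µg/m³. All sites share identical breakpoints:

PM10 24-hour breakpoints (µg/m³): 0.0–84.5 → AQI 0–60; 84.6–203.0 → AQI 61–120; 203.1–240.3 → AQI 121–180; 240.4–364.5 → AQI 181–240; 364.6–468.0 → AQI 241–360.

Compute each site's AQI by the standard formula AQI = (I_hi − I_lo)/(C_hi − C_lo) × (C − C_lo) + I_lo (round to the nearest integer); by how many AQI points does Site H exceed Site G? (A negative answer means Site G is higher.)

-205

Site A: 227.6 lies in 203.1–240.3, so I_lo=121, I_hi=180, C_lo=203.1, C_hi=240.3.
(180−121)/(240.3−203.1) × (227.6−203.1) + 121 = 59/37.2 × 24.5 + 121 ≈ 159.86 → 160.
Site H: 165.3 lies in 84.6–203.0, so I_lo=61, I_hi=120, C_lo=84.6, C_hi=203.0.
(120−61)/(203.0−84.6) × (165.3−84.6) + 61 = 59/118.4 × 80.7 + 61 ≈ 101.21 → 101.
Site G: 421.0 ∈ [364.6, 468.0] ↔ index [241, 360].
241 + (421.0−364.6)·(360−241)/(468.0−364.6) = 241 + 56.4·119/103.4 ≈ 305.91, so AQI = 306.
Site J: 209.0 lies in 203.1–240.3, so I_lo=121, I_hi=180, C_lo=203.1, C_hi=240.3.
(180−121)/(240.3−203.1) × (209.0−203.1) + 121 = 59/37.2 × 5.9 + 121 ≈ 130.36 → 130.
AQIs: Site A=160, Site H=101, Site G=306, Site J=130. Site H (101) − Site G (306) = -205.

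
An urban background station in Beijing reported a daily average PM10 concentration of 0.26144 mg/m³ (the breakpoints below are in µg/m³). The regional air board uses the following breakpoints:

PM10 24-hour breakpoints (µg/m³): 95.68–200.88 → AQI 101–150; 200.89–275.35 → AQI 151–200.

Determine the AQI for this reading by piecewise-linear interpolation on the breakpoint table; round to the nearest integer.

191

Convert: 0.26144 mg/m³ = 261.44 µg/m³.
PM10: 261.44 lies in 200.89–275.35, so I_lo=151, I_hi=200, C_lo=200.89, C_hi=275.35.
(200−151)/(275.35−200.89) × (261.44−200.89) + 151 = 49/74.46 × 60.55 + 151 ≈ 190.85 → 191.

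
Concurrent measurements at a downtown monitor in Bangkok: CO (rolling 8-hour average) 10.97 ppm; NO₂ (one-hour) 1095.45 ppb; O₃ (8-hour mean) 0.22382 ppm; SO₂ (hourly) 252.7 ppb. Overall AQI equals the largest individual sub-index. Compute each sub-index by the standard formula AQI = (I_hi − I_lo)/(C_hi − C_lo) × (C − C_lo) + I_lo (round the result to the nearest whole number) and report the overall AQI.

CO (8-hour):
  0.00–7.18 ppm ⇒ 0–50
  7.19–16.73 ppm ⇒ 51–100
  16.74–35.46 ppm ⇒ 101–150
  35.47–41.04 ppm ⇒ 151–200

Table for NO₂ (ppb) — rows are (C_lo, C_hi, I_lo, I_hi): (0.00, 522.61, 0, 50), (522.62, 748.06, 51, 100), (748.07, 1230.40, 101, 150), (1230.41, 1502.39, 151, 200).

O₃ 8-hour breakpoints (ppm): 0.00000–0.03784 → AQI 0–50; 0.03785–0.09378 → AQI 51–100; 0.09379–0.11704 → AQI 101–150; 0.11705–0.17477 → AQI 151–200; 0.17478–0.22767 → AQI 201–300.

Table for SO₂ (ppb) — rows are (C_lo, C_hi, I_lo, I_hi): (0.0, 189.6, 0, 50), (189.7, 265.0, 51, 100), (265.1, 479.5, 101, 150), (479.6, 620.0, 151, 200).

CO: row 7.19–16.73 (AQI 51–100). (100−51)·(10.97−7.19)/(16.73−7.19) + 51 = 49·3.78/9.54 + 51 ≈ 70.42 → 70.
NO₂: 1095.45 ∈ [748.07, 1230.40] ↔ index [101, 150].
101 + (1095.45−748.07)·(150−101)/(1230.40−748.07) = 101 + 347.38·49/482.33 ≈ 136.29, so AQI = 136.
O₃ 0.22382: bracket 0.17478–0.22767 → index 201–300; slope 99/0.05289, offset 0.04904.
AQI = 201 + 99/0.05289·0.04904 ≈ 292.79 ⇒ 293.
SO₂: 252.7 ∈ [189.7, 265.0] ↔ index [51, 100].
51 + (252.7−189.7)·(100−51)/(265.0−189.7) = 51 + 63.0·49/75.3 ≈ 92.00, so AQI = 92.
Sub-indices: CO→70, NO₂→136, O₃→293, SO₂→92. Overall AQI = max = 293; dominant pollutant is O₃.

293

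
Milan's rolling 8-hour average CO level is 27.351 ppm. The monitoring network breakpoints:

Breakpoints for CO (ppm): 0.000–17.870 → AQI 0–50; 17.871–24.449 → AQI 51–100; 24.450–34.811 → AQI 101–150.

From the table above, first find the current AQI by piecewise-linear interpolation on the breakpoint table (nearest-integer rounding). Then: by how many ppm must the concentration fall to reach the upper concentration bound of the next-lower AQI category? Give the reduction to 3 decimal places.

CO: 27.351 ∈ [24.450, 34.811] ↔ index [101, 150].
101 + (27.351−24.450)·(150−101)/(34.811−24.450) = 101 + 2.901·49/10.361 ≈ 114.72, so AQI = 115.
Current AQI 115 is in the Unhealthy for Sensitive Groups range (101–150). The next-lower category tops out at AQI 100, whose upper concentration bound is 24.449 ppm.
Reduction needed = 27.351 − 24.449 = 2.902 ppm.

2.902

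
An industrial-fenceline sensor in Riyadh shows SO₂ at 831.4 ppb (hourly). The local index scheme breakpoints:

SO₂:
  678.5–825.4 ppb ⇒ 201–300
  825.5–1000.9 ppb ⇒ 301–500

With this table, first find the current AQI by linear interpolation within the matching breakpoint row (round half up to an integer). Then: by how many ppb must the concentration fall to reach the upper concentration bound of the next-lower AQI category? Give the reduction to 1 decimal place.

6.0

SO₂: 831.4 ∈ [825.5, 1000.9] ↔ index [301, 500].
301 + (831.4−825.5)·(500−301)/(1000.9−825.5) = 301 + 5.9·199/175.4 ≈ 307.69, so AQI = 308.
Current AQI 308 is in the Hazardous range (301–500). The next-lower category tops out at AQI 300, whose upper concentration bound is 825.4 ppb.
Reduction needed = 831.4 − 825.4 = 6.0 ppb.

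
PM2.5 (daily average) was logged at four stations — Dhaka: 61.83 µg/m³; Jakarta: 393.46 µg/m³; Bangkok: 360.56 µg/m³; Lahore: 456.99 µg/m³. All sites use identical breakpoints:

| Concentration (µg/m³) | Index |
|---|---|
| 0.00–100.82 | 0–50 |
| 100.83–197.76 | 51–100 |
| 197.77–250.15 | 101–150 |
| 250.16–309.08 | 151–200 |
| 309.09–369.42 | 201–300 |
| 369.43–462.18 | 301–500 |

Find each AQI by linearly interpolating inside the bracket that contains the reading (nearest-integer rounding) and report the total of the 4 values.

1158

Dhaka: 61.83 ∈ [0.00, 100.82] ↔ index [0, 50].
0 + (61.83−0.00)·(50−0)/(100.82−0.00) = 0 + 61.83·50/100.82 ≈ 30.66, so AQI = 31.
Jakarta: row 369.43–462.18 (AQI 301–500). (500−301)·(393.46−369.43)/(462.18−369.43) + 301 = 199·24.03/92.75 + 301 ≈ 352.56 → 353.
Bangkok: row 309.09–369.42 (AQI 201–300). (300−201)·(360.56−309.09)/(369.42−309.09) + 201 = 99·51.47/60.33 + 201 ≈ 285.46 → 285.
Lahore: 456.99 lies in 369.43–462.18, so I_lo=301, I_hi=500, C_lo=369.43, C_hi=462.18.
(500−301)/(462.18−369.43) × (456.99−369.43) + 301 = 199/92.75 × 87.56 + 301 ≈ 488.86 → 489.
AQIs: Dhaka=31, Jakarta=353, Bangkok=285, Lahore=489. Sum = 31 + 353 + 285 + 489 = 1158.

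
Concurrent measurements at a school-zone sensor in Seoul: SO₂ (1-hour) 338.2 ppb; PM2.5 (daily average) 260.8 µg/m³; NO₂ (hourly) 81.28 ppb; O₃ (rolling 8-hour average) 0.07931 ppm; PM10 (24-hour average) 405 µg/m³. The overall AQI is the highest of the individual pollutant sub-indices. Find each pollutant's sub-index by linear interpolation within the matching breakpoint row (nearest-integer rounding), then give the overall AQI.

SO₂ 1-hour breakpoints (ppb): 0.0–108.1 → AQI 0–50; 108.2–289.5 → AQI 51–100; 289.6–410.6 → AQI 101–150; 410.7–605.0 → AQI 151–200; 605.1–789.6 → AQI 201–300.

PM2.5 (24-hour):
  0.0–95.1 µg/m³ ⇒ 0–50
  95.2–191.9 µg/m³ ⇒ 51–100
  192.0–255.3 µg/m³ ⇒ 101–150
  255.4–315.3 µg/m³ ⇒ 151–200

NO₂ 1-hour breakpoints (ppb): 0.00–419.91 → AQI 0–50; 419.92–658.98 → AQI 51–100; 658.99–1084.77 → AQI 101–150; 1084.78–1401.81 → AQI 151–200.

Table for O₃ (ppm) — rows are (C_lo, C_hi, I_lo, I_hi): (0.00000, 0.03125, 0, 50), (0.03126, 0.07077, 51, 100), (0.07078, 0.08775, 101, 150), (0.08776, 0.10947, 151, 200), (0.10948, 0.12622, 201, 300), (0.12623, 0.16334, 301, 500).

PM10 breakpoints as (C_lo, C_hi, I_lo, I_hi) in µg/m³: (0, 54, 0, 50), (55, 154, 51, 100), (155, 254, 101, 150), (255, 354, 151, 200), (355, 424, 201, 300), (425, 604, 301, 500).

SO₂: row 289.6–410.6 (AQI 101–150). (150−101)·(338.2−289.6)/(410.6−289.6) + 101 = 49·48.6/121.0 + 101 ≈ 120.68 → 121.
PM2.5: row 255.4–315.3 (AQI 151–200). (200−151)·(260.8−255.4)/(315.3−255.4) + 151 = 49·5.4/59.9 + 151 ≈ 155.42 → 155.
NO₂: 81.28 lies in 0.00–419.91, so I_lo=0, I_hi=50, C_lo=0.00, C_hi=419.91.
(50−0)/(419.91−0.00) × (81.28−0.00) + 0 = 50/419.91 × 81.28 + 0 ≈ 9.68 → 10.
O₃: row 0.07078–0.08775 (AQI 101–150). (150−101)·(0.07931−0.07078)/(0.08775−0.07078) + 101 = 49·0.00853/0.01697 + 101 ≈ 125.63 → 126.
PM10: 405 lies in 355–424, so I_lo=201, I_hi=300, C_lo=355, C_hi=424.
(300−201)/(424−355) × (405−355) + 201 = 99/69 × 50 + 201 ≈ 272.74 → 273.
Sub-indices: SO₂→121, PM2.5→155, NO₂→10, O₃→126, PM10→273. Overall AQI = max = 273; dominant pollutant is PM10.

273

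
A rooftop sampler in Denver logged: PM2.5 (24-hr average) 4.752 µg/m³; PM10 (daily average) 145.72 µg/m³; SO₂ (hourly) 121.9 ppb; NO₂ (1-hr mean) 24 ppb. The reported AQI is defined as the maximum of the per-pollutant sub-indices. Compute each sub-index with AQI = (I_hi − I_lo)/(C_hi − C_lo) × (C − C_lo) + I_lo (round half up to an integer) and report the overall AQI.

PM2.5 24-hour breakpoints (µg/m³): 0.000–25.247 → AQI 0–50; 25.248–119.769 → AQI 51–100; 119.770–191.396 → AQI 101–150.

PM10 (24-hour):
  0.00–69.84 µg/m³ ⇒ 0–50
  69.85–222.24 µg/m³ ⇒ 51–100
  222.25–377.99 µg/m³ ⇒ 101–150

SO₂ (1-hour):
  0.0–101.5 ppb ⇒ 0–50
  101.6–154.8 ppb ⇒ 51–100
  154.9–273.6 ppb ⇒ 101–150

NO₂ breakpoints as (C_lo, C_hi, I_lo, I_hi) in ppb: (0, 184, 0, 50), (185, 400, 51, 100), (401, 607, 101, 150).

75

PM2.5: row 0.000–25.247 (AQI 0–50). (50−0)·(4.752−0.000)/(25.247−0.000) + 0 = 50·4.752/25.247 + 0 ≈ 9.41 → 9.
PM10: row 69.85–222.24 (AQI 51–100). (100−51)·(145.72−69.85)/(222.24−69.85) + 51 = 49·75.87/152.39 + 51 ≈ 75.40 → 75.
SO₂ 121.9: bracket 101.6–154.8 → index 51–100; slope 49/53.2, offset 20.3.
AQI = 51 + 49/53.2·20.3 ≈ 69.70 ⇒ 70.
NO₂: 24 lies in 0–184, so I_lo=0, I_hi=50, C_lo=0, C_hi=184.
(50−0)/(184−0) × (24−0) + 0 = 50/184 × 24 + 0 ≈ 6.52 → 7.
Sub-indices: PM2.5→9, PM10→75, SO₂→70, NO₂→7. Overall AQI = max = 75; dominant pollutant is PM10.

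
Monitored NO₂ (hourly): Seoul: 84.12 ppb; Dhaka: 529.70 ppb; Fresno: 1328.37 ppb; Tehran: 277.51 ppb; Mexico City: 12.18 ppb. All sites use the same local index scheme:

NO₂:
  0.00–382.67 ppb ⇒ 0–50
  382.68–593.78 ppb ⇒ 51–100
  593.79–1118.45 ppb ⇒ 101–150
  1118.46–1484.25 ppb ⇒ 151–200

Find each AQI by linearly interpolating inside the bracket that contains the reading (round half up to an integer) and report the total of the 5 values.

Seoul: 84.12 ∈ [0.00, 382.67] ↔ index [0, 50].
0 + (84.12−0.00)·(50−0)/(382.67−0.00) = 0 + 84.12·50/382.67 ≈ 10.99, so AQI = 11.
Dhaka 529.70: bracket 382.68–593.78 → index 51–100; slope 49/211.10, offset 147.02.
AQI = 51 + 49/211.10·147.02 ≈ 85.13 ⇒ 85.
Fresno: 1328.37 lies in 1118.46–1484.25, so I_lo=151, I_hi=200, C_lo=1118.46, C_hi=1484.25.
(200−151)/(1484.25−1118.46) × (1328.37−1118.46) + 151 = 49/365.79 × 209.91 + 151 ≈ 179.12 → 179.
Tehran: 277.51 lies in 0.00–382.67, so I_lo=0, I_hi=50, C_lo=0.00, C_hi=382.67.
(50−0)/(382.67−0.00) × (277.51−0.00) + 0 = 50/382.67 × 277.51 + 0 ≈ 36.26 → 36.
Mexico City: 12.18 ∈ [0.00, 382.67] ↔ index [0, 50].
0 + (12.18−0.00)·(50−0)/(382.67−0.00) = 0 + 12.18·50/382.67 ≈ 1.59, so AQI = 2.
AQIs: Seoul=11, Dhaka=85, Fresno=179, Tehran=36, Mexico City=2. Sum = 11 + 85 + 179 + 36 + 2 = 313.

313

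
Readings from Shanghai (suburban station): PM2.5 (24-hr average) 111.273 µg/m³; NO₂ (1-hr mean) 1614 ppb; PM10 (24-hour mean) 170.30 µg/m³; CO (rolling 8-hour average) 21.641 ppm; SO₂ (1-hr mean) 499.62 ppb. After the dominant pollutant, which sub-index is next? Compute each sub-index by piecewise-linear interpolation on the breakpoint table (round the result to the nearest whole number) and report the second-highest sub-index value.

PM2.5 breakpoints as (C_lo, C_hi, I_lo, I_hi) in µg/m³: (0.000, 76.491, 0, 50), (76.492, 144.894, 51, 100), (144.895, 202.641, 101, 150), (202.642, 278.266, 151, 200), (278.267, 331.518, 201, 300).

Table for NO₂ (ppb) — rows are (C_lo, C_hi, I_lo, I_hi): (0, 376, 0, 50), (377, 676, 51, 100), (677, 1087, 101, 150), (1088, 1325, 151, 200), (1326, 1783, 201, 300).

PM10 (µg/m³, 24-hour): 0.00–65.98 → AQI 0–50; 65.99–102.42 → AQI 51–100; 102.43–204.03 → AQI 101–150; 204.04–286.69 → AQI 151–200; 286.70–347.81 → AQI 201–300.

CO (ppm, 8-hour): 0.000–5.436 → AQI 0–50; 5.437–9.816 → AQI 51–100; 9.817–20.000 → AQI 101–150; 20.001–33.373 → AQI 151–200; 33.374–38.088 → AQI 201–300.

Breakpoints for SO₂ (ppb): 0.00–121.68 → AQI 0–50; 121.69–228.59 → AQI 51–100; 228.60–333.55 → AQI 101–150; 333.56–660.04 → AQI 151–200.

PM2.5: row 76.492–144.894 (AQI 51–100). (100−51)·(111.273−76.492)/(144.894−76.492) + 51 = 49·34.781/68.402 + 51 ≈ 75.92 → 76.
NO₂: row 1326–1783 (AQI 201–300). (300−201)·(1614−1326)/(1783−1326) + 201 = 99·288/457 + 201 ≈ 263.39 → 263.
PM10: row 102.43–204.03 (AQI 101–150). (150−101)·(170.30−102.43)/(204.03−102.43) + 101 = 49·67.87/101.60 + 101 ≈ 133.73 → 134.
CO 21.641: bracket 20.001–33.373 → index 151–200; slope 49/13.372, offset 1.640.
AQI = 151 + 49/13.372·1.640 ≈ 157.01 ⇒ 157.
SO₂: 499.62 ∈ [333.56, 660.04] ↔ index [151, 200].
151 + (499.62−333.56)·(200−151)/(660.04−333.56) = 151 + 166.06·49/326.48 ≈ 175.92, so AQI = 176.
Sub-indices: PM2.5→76, NO₂→263, PM10→134, CO→157, SO₂→176. Ranked high→low: 263, 176, 157, 134, 76. Second-highest sub-index = 176.

176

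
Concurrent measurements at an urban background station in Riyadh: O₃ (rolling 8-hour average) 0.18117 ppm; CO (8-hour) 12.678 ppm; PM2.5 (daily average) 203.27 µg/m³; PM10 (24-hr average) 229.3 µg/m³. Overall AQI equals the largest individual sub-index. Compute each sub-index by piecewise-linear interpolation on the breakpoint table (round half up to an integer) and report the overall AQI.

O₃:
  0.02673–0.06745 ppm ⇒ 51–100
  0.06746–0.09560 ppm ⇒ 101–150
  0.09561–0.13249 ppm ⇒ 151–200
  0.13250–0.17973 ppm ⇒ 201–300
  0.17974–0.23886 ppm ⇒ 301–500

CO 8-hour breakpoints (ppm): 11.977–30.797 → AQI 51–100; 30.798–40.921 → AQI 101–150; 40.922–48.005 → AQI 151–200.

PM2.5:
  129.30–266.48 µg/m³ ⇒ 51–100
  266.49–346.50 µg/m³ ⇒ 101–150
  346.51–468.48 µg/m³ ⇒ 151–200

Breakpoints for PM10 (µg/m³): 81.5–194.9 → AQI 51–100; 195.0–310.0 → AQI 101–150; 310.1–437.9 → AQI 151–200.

O₃: 0.18117 ∈ [0.17974, 0.23886] ↔ index [301, 500].
301 + (0.18117−0.17974)·(500−301)/(0.23886−0.17974) = 301 + 0.00143·199/0.05912 ≈ 305.81, so AQI = 306.
CO: row 11.977–30.797 (AQI 51–100). (100−51)·(12.678−11.977)/(30.797−11.977) + 51 = 49·0.701/18.820 + 51 ≈ 52.83 → 53.
PM2.5: 203.27 ∈ [129.30, 266.48] ↔ index [51, 100].
51 + (203.27−129.30)·(100−51)/(266.48−129.30) = 51 + 73.97·49/137.18 ≈ 77.42, so AQI = 77.
PM10: row 195.0–310.0 (AQI 101–150). (150−101)·(229.3−195.0)/(310.0−195.0) + 101 = 49·34.3/115.0 + 101 ≈ 115.61 → 116.
Sub-indices: O₃→306, CO→53, PM2.5→77, PM10→116. Overall AQI = max = 306; dominant pollutant is O₃.
AQI 306: Hazardous.

306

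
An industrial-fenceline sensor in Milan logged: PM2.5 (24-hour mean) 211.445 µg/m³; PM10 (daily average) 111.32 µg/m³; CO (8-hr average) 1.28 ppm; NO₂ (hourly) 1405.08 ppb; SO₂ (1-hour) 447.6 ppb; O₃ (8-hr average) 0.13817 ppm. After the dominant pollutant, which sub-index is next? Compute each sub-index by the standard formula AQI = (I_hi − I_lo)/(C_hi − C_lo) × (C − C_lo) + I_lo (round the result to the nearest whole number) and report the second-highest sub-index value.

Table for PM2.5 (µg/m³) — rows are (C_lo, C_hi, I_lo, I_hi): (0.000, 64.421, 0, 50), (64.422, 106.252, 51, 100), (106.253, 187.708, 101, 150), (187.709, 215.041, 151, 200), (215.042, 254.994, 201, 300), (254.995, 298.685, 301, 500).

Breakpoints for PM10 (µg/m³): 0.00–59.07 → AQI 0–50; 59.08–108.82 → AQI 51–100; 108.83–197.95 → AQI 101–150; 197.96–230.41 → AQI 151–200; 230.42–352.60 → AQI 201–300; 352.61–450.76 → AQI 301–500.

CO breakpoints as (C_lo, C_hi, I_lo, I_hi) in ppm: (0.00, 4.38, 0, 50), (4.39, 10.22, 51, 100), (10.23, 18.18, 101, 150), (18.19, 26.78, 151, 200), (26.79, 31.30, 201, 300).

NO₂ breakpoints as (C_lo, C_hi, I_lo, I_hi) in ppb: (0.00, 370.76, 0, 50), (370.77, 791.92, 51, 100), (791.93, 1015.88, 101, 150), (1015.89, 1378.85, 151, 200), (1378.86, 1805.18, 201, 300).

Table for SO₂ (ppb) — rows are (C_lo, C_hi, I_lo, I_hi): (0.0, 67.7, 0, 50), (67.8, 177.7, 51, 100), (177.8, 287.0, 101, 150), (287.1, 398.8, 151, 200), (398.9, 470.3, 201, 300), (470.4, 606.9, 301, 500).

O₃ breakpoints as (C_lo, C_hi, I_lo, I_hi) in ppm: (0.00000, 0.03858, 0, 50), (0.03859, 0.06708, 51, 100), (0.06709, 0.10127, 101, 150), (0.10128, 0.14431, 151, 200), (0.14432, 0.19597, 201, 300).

207

PM2.5: 211.445 lies in 187.709–215.041, so I_lo=151, I_hi=200, C_lo=187.709, C_hi=215.041.
(200−151)/(215.041−187.709) × (211.445−187.709) + 151 = 49/27.332 × 23.736 + 151 ≈ 193.55 → 194.
PM10: row 108.83–197.95 (AQI 101–150). (150−101)·(111.32−108.83)/(197.95−108.83) + 101 = 49·2.49/89.12 + 101 ≈ 102.37 → 102.
CO: 1.28 ∈ [0.00, 4.38] ↔ index [0, 50].
0 + (1.28−0.00)·(50−0)/(4.38−0.00) = 0 + 1.28·50/4.38 ≈ 14.61, so AQI = 15.
NO₂: row 1378.86–1805.18 (AQI 201–300). (300−201)·(1405.08−1378.86)/(1805.18−1378.86) + 201 = 99·26.22/426.32 + 201 ≈ 207.09 → 207.
SO₂: row 398.9–470.3 (AQI 201–300). (300−201)·(447.6−398.9)/(470.3−398.9) + 201 = 99·48.7/71.4 + 201 ≈ 268.53 → 269.
O₃ 0.13817: bracket 0.10128–0.14431 → index 151–200; slope 49/0.04303, offset 0.03689.
AQI = 151 + 49/0.04303·0.03689 ≈ 193.01 ⇒ 193.
Sub-indices: PM2.5→194, PM10→102, CO→15, NO₂→207, SO₂→269, O₃→193. Ranked high→low: 269, 207, 194, 193, 102, 15. Second-highest sub-index = 207.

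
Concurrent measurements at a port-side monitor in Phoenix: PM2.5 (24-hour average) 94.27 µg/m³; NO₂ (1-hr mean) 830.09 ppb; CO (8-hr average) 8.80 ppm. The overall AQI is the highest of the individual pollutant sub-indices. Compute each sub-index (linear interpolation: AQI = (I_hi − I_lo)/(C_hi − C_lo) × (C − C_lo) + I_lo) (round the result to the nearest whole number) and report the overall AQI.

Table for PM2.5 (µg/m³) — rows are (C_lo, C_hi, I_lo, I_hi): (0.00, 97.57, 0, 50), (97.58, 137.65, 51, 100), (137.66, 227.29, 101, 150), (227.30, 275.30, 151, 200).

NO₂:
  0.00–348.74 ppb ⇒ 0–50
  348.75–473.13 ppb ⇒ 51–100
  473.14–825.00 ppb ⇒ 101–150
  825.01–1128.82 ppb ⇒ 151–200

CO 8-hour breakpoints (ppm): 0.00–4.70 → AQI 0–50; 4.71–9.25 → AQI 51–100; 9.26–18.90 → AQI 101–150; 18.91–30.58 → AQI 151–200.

152

PM2.5: 94.27 lies in 0.00–97.57, so I_lo=0, I_hi=50, C_lo=0.00, C_hi=97.57.
(50−0)/(97.57−0.00) × (94.27−0.00) + 0 = 50/97.57 × 94.27 + 0 ≈ 48.31 → 48.
NO₂ 830.09: bracket 825.01–1128.82 → index 151–200; slope 49/303.81, offset 5.08.
AQI = 151 + 49/303.81·5.08 ≈ 151.82 ⇒ 152.
CO 8.80: bracket 4.71–9.25 → index 51–100; slope 49/4.54, offset 4.09.
AQI = 51 + 49/4.54·4.09 ≈ 95.14 ⇒ 95.
Sub-indices: PM2.5→48, NO₂→152, CO→95. Overall AQI = max = 152; dominant pollutant is NO₂.
AQI 152: Unhealthy.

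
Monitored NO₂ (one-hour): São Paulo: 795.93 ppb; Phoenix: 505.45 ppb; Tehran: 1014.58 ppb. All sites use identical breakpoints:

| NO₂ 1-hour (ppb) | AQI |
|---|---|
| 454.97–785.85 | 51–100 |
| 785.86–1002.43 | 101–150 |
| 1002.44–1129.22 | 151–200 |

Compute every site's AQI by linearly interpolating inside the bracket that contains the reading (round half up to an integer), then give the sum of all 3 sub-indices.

São Paulo: 795.93 lies in 785.86–1002.43, so I_lo=101, I_hi=150, C_lo=785.86, C_hi=1002.43.
(150−101)/(1002.43−785.86) × (795.93−785.86) + 101 = 49/216.57 × 10.07 + 101 ≈ 103.28 → 103.
Phoenix 505.45: bracket 454.97–785.85 → index 51–100; slope 49/330.88, offset 50.48.
AQI = 51 + 49/330.88·50.48 ≈ 58.48 ⇒ 58.
Tehran: 1014.58 ∈ [1002.44, 1129.22] ↔ index [151, 200].
151 + (1014.58−1002.44)·(200−151)/(1129.22−1002.44) = 151 + 12.14·49/126.78 ≈ 155.69, so AQI = 156.
AQIs: São Paulo=103, Phoenix=58, Tehran=156. Sum = 103 + 58 + 156 = 317.

317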